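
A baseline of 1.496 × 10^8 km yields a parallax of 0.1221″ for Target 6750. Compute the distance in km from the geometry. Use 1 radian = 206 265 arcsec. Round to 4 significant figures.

θ = 0.1221″ = 0.1221/206265 = 5.9196 × 10^-7 rad.
d = B/θ = (1.496 × 10^8) / (5.9196 × 10^-7) = 2.5272 × 10^14 km.

2.527 × 10^14 km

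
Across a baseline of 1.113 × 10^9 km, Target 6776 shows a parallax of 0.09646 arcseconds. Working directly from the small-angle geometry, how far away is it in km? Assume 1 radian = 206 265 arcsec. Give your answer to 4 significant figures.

2.380 × 10^15 km

θ = 0.09646″ = 0.09646/206265 = 4.6765 × 10^-7 rad.
d = B/θ = (1.113 × 10^9) / (4.6765 × 10^-7) = 2.3800 × 10^15 km.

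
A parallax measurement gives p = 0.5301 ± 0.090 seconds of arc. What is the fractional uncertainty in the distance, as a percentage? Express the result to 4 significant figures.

16.98%

For d = 1/p, |σ_d/d| = |σ_p/p|.
σ_p/p = 0.090 / 0.5301 = 0.16978 = 16.978%.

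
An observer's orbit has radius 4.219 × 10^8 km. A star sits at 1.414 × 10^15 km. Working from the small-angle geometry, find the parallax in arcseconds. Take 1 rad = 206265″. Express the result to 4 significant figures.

θ ≈ B/d = (4.219 × 10^8) / (1.414 × 10^15) = 2.9837 × 10^-7 rad.
In arcseconds: 2.9837 × 10^-7 × 206265 = 0.061543″.

0.06154 arcsec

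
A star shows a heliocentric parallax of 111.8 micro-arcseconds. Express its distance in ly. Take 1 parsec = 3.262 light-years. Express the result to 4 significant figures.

p = 111.8 micro-arcseconds = 0.0001118 arcsec.
d = 1/p = 1/0.0001118 = 8944.5 pc.
In light-years: 8944.5 × 3.262 = 29177 ly.

29180 ly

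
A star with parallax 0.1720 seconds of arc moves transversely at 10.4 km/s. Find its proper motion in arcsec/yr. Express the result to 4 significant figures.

0.3774 arcsec/yr

d = 1/p = 1/0.1720″ = 5.814 pc.
μ = v_t / (4.74 d) = 10.4 / (4.74 × 5.814) = 10.4 / 27.558 = 0.37739 ″/yr.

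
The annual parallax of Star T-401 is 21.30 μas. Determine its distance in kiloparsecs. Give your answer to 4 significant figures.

46.95 kpc

p = 21.30 μas = 0.00002130 arcsec.
d = 1/p = 1/0.00002130 = 46948 pc.
= 46.948 kpc.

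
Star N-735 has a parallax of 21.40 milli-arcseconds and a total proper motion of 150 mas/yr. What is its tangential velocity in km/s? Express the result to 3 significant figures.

d = 1/p = 1/0.02140″ = 46.729 pc.
μ = 150 mas/yr = 0.150 ″/yr.
v_t = 4.74 × μ × d = 4.74 × 0.150 × 46.729 = 33.224 km/s.

33.2 km/s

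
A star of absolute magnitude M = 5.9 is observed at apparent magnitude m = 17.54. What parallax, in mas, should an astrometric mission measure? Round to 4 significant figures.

0.4699 mas

m − M = 17.54 − 5.9 = 11.64.
d = 10^((m−M)/5 + 1) = 10^3.328 = 2128.1 pc.
p = 1/d = 1/2128.1 = 0.0004699 arcsec = 0.4699 mas.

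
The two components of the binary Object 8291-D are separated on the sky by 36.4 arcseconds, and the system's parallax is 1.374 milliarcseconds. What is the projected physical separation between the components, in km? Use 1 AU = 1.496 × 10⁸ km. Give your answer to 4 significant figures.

3.963 × 10^12 km

d = 1/p = 1/0.001374″ = 727.8 pc.
At distance d (pc), an angle of θ arcsec spans θ·d AU: s = 36.4 × 727.8 = 26492 AU.
= 26492 × 1.496 × 10⁸ km = 3.9632 × 10^12 km.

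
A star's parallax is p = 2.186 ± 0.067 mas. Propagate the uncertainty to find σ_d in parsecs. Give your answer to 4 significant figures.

14.02 pc

d = 1/p, so σ_d = σ_p / p².
σ_d = 0.0000670 / (0.002186)² = 0.0000670 / 0.0000047786 = 14.021 pc.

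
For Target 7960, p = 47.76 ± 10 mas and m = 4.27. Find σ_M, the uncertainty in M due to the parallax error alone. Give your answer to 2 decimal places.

M = m − 5 log₁₀ d + 5 = m + 5 log₁₀ p + 5, so ∂M/∂p = 5/(p ln 10).
σ_M = (5/ln 10) · (σ_p/p) = 2.1715 × 10/47.76 = 2.1715 × 0.20938 = 0.45467.

σ_M = 0.45 mag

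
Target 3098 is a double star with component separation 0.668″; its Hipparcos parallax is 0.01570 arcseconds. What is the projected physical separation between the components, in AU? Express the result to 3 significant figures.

42.5 AU

d = 1/p = 1/0.01570″ = 63.694 pc.
At distance d (pc), an angle of θ arcsec spans θ·d AU: s = 0.668 × 63.694 = 42.548 AU.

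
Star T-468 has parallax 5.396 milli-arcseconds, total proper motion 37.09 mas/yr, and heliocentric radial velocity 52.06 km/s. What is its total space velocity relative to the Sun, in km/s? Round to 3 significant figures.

61.4 km/s

d = 1/p = 1/0.005396″ = 185.32 pc.
μ = 37.09 mas/yr = 0.03709 ″/yr.
v_t = 4.740 μ d = 4.740 × 0.03709 × 185.32 = 32.58 km/s.
v = √(v_r² + v_t²) = √(52.06² + 32.58²) = √3771.7 = 61.414 km/s.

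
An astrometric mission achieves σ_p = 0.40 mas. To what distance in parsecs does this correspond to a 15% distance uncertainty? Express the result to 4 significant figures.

375.0 pc

σ_d/d = σ_p/p, so the condition is σ_p/p ≤ 0.15, i.e. p ≥ σ_p/0.15.
p_min = 0.40/0.15 = 2.6667 mas = 0.0026667 arcsec.
d_max = 1/p_min = 1/0.0026667 = 375 pc.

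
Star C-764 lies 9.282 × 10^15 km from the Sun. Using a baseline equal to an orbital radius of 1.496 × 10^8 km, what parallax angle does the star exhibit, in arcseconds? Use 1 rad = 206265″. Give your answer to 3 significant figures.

θ ≈ B/d = (1.496 × 10^8) / (9.282 × 10^15) = 1.6117 × 10^-8 rad.
In arcseconds: 1.6117 × 10^-8 × 206265 = 0.0033244″.

0.00332 arcsec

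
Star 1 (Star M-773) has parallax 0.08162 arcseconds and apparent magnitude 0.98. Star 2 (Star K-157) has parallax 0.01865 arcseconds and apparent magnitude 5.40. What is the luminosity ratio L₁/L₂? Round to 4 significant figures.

d₁ = 1/p₁ = 1/0.08162″ = 12.252 pc; d₂ = 1/p₂ = 1/0.01865″ = 53.619 pc.
M₁ = m₁ − 5 log₁₀ d₁ + 5 = 0.98 − 5.4410 + 5 = 0.5390.
M₂ = 5.40 − 8.6466 + 5 = 1.7534.
L₁/L₂ = 10^(0.4(M₂ − M₁)) = 10^(0.4 × 1.2144) = 10^0.48576 = 3.0603.

L₁/L₂ = 3.060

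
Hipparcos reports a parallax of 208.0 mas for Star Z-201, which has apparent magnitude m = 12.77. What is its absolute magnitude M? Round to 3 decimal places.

M = 14.360

d = 1/p = 1/0.2080″ = 4.8077 pc.
m − M = 5 log₁₀(4.8077) − 5 = 3.4097 − 5 = -1.5903.
M = m − (m − M) = 12.77 − (-1.5903) = 14.360.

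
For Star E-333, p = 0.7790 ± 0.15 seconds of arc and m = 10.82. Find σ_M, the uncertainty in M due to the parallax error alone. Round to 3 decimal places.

σ_M = 0.418 mag

M = m − 5 log₁₀ d + 5 = m + 5 log₁₀ p + 5, so ∂M/∂p = 5/(p ln 10).
σ_M = (5/ln 10) · (σ_p/p) = 2.1715 × 0.15/0.7790 = 2.1715 × 0.19255 = 0.41812.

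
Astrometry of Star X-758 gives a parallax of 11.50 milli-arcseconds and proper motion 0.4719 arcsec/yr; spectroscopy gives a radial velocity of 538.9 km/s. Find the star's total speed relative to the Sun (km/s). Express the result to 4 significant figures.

572.9 km/s

d = 1/p = 1/0.01150″ = 86.957 pc.
v_t = 4.740 μ d = 4.740 × 0.4719 × 86.957 = 194.51 km/s.
v = √(v_r² + v_t²) = √(538.9² + 194.51²) = √328247 = 572.93 km/s.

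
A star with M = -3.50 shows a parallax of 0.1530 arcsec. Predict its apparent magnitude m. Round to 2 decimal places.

d = 1/p = 1/0.1530″ = 6.5359 pc.
m − M = 5 log₁₀ d − 5 = 5 log₁₀(6.5359) − 5 = 4.0765 − 5 = -0.9235.
m = M + (m − M) = -3.50 + (-0.9235) = -4.42.

m = -4.42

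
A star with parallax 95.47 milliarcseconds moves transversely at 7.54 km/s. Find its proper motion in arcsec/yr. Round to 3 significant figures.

0.152 arcsec/yr

d = 1/p = 1/0.09547″ = 10.474 pc.
μ = v_t / (4.74 d) = 7.54 / (4.74 × 10.474) = 7.54 / 49.647 = 0.15187 ″/yr.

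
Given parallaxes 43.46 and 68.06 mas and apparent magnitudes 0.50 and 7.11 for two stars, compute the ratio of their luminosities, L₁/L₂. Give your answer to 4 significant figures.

d₁ = 1/p₁ = 1/0.04346″ = 23.01 pc; d₂ = 1/p₂ = 1/0.06806″ = 14.693 pc.
M₁ = m₁ − 5 log₁₀ d₁ + 5 = 0.50 − 6.8096 + 5 = -1.3096.
M₂ = 7.11 − 5.8356 + 5 = 6.2744.
L₁/L₂ = 10^(0.4(M₂ − M₁)) = 10^(0.4 × 7.5840) = 10^3.03360 = 1080.4.

L₁/L₂ = 1080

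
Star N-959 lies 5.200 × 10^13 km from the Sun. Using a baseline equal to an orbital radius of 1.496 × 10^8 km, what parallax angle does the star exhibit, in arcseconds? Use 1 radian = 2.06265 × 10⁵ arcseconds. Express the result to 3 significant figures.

θ ≈ B/d = (1.496 × 10^8) / (5.200 × 10^13) = 2.8769 × 10^-6 rad.
In arcseconds: 2.8769 × 10^-6 × 206265 = 0.5934″.

0.593 arcsec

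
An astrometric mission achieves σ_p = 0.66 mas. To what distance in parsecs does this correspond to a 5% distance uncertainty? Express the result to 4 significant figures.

75.76 pc

σ_d/d = σ_p/p, so the condition is σ_p/p ≤ 0.05, i.e. p ≥ σ_p/0.05.
p_min = 0.66/0.05 = 13.2 mas = 0.0132 arcsec.
d_max = 1/p_min = 1/0.0132 = 75.758 pc.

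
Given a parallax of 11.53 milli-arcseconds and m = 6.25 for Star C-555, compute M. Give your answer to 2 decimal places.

d = 1/p = 1/0.01153″ = 86.73 pc.
m − M = 5 log₁₀(86.73) − 5 = 9.6908 − 5 = 4.6908.
M = m − (m − M) = 6.25 − 4.6908 = 1.56.

M = 1.56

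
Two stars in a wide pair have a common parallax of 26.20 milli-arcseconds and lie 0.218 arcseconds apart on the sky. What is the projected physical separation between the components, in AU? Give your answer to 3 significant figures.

d = 1/p = 1/0.02620″ = 38.168 pc.
At distance d (pc), an angle of θ arcsec spans θ·d AU: s = 0.218 × 38.168 = 8.3206 AU.

8.32 AU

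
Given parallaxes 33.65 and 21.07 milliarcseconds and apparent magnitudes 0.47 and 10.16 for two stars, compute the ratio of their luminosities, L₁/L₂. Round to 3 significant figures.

L₁/L₂ = 2950

d₁ = 1/p₁ = 1/0.03365″ = 29.718 pc; d₂ = 1/p₂ = 1/0.02107″ = 47.461 pc.
M₁ = m₁ − 5 log₁₀ d₁ + 5 = 0.47 − 7.3651 + 5 = -1.8951.
M₂ = 10.16 − 8.3817 + 5 = 6.7783.
L₁/L₂ = 10^(0.4(M₂ − M₁)) = 10^(0.4 × 8.6734) = 10^3.46936 = 2946.9.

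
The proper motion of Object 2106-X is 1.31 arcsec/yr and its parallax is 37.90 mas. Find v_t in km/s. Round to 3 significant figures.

d = 1/p = 1/0.03790″ = 26.385 pc.
v_t = 4.74 × μ × d = 4.74 × 1.31 × 26.385 = 163.84 km/s.

164 km/s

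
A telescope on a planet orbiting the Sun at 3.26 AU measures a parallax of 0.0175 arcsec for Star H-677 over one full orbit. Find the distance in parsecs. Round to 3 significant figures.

186 pc

With baseline B (in AU) and parallax p (in arcsec), d = B/p parsecs.
d = 3.26 / 0.0175 = 186.29 pc.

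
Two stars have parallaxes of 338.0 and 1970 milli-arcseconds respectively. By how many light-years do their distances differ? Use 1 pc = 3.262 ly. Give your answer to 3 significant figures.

d_A = 1/0.3380″ = 2.9586 pc; d_B = 1/1.970″ = 0.50761 pc.
|d_B − d_A| = |0.50761 − 2.9586| = 2.451 pc = 2.451 × 3.262 ly = 7.9952 ly.

8.00 ly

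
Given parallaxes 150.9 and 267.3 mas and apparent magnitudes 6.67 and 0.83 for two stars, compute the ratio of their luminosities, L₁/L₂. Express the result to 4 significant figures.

L₁/L₂ = 0.01448

d₁ = 1/p₁ = 1/0.1509″ = 6.6269 pc; d₂ = 1/p₂ = 1/0.2673″ = 3.7411 pc.
M₁ = m₁ − 5 log₁₀ d₁ + 5 = 6.67 − 4.1066 + 5 = 7.5634.
M₂ = 0.83 − 2.8650 + 5 = 2.9650.
L₁/L₂ = 10^(0.4(M₂ − M₁)) = 10^(0.4 × (-4.5984)) = 10^(-1.83936) = 0.014476.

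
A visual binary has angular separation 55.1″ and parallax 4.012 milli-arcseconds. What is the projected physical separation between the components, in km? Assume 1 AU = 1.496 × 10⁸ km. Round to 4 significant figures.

2.055 × 10^12 km

d = 1/p = 1/0.004012″ = 249.25 pc.
At distance d (pc), an angle of θ arcsec spans θ·d AU: s = 55.1 × 249.25 = 13734 AU.
= 13734 × 1.496 × 10⁸ km = 2.0546 × 10^12 km.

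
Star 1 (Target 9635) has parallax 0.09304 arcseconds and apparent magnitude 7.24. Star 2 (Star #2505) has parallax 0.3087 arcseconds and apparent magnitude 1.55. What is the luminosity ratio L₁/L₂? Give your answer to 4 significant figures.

d₁ = 1/p₁ = 1/0.09304″ = 10.748 pc; d₂ = 1/p₂ = 1/0.3087″ = 3.2394 pc.
M₁ = m₁ − 5 log₁₀ d₁ + 5 = 7.24 − 5.1566 + 5 = 7.0834.
M₂ = 1.55 − 2.5523 + 5 = 3.9977.
L₁/L₂ = 10^(0.4(M₂ − M₁)) = 10^(0.4 × (-3.0857)) = 10^(-1.23428) = 0.058307.

L₁/L₂ = 0.05831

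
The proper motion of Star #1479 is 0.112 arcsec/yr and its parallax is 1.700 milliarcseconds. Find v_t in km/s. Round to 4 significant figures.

d = 1/p = 1/0.001700″ = 588.24 pc.
v_t = 4.74 × μ × d = 4.74 × 0.112 × 588.24 = 312.28 km/s.

312.3 km/s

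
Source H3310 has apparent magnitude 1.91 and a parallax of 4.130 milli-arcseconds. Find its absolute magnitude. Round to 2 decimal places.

d = 1/p = 1/0.004130″ = 242.13 pc.
m − M = 5 log₁₀(242.13) − 5 = 11.9202 − 5 = 6.9202.
M = m − (m − M) = 1.91 − 6.9202 = -5.01.

M = -5.01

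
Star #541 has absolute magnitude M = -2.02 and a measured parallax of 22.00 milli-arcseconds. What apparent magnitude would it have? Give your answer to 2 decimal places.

m = 1.27

d = 1/p = 1/0.02200″ = 45.455 pc.
m − M = 5 log₁₀ d − 5 = 5 log₁₀(45.455) − 5 = 8.2879 − 5 = 3.2879.
m = M + (m − M) = -2.02 + 3.2879 = 1.27.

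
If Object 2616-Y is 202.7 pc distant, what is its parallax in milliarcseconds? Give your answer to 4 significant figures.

p = 1/d = 1/202.7 = 0.0049334 arcsec.
= 0.0049334 × 1000 = 4.9334 mas.

4.933 mas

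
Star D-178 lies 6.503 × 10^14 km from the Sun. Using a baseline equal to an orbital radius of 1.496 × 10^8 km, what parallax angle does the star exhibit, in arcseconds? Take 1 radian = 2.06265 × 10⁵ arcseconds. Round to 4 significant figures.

θ ≈ B/d = (1.496 × 10^8) / (6.503 × 10^14) = 2.3005 × 10^-7 rad.
In arcseconds: 2.3005 × 10^-7 × 206265 = 0.047451″.

0.04745 arcsec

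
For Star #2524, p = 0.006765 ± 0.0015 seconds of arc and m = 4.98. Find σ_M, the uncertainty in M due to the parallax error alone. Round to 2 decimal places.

M = m − 5 log₁₀ d + 5 = m + 5 log₁₀ p + 5, so ∂M/∂p = 5/(p ln 10).
σ_M = (5/ln 10) · (σ_p/p) = 2.1715 × 0.0015/0.006765 = 2.1715 × 0.22173 = 0.48149.

σ_M = 0.48 mag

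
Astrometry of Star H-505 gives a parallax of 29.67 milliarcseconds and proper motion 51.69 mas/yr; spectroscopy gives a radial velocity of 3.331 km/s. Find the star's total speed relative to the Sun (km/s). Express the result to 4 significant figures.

8.904 km/s

d = 1/p = 1/0.02967″ = 33.704 pc.
μ = 51.69 mas/yr = 0.05169 ″/yr.
v_t = 4.740 μ d = 4.740 × 0.05169 × 33.704 = 8.2578 km/s.
v = √(v_r² + v_t²) = √(3.331² + 8.2578²) = √79.2868 = 8.9043 km/s.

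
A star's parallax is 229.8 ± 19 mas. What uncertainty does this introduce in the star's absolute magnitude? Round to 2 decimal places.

σ_M = 0.18 mag

M = m − 5 log₁₀ d + 5 = m + 5 log₁₀ p + 5, so ∂M/∂p = 5/(p ln 10).
σ_M = (5/ln 10) · (σ_p/p) = 2.1715 × 19/229.8 = 2.1715 × 0.082681 = 0.17954.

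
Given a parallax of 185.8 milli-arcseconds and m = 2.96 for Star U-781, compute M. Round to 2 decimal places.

d = 1/p = 1/0.1858″ = 5.3821 pc.
m − M = 5 log₁₀(5.3821) − 5 = 3.6548 − 5 = -1.3452.
M = m − (m − M) = 2.96 − (-1.3452) = 4.31.

M = 4.31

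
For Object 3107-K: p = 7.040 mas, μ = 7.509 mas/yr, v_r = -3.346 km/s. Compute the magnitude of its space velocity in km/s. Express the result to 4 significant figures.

6.063 km/s

d = 1/p = 1/0.007040″ = 142.05 pc.
μ = 7.509 mas/yr = 0.007509 ″/yr.
v_t = 4.740 μ d = 4.740 × 0.007509 × 142.05 = 5.0559 km/s.
v = √(v_r² + v_t²) = √((-3.346)² + 5.0559²) = √36.7578 = 6.0628 km/s.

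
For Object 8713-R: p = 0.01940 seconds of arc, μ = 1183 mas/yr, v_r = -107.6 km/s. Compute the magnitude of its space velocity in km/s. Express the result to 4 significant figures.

d = 1/p = 1/0.01940″ = 51.546 pc.
μ = 1183 mas/yr = 1.183 ″/yr.
v_t = 4.740 μ d = 4.740 × 1.183 × 51.546 = 289.04 km/s.
v = √(v_r² + v_t²) = √((-107.6)² + 289.04²) = √95121.9 = 308.42 km/s.

308.4 km/s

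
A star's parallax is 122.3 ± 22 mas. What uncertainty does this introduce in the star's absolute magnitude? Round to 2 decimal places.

σ_M = 0.39 mag

M = m − 5 log₁₀ d + 5 = m + 5 log₁₀ p + 5, so ∂M/∂p = 5/(p ln 10).
σ_M = (5/ln 10) · (σ_p/p) = 2.1715 × 22/122.3 = 2.1715 × 0.17989 = 0.39063.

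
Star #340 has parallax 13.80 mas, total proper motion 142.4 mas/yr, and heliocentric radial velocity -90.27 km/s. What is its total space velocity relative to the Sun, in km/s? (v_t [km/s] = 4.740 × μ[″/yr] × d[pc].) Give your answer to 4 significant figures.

102.7 km/s

d = 1/p = 1/0.01380″ = 72.464 pc.
μ = 142.4 mas/yr = 0.1424 ″/yr.
v_t = 4.740 μ d = 4.740 × 0.1424 × 72.464 = 48.911 km/s.
v = √(v_r² + v_t²) = √((-90.27)² + 48.911²) = √10541 = 102.67 km/s.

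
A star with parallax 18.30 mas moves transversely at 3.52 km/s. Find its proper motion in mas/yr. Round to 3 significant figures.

13.6 mas/yr

d = 1/p = 1/0.01830″ = 54.645 pc.
μ = v_t / (4.74 d) = 3.52 / (4.74 × 54.645) = 3.52 / 259.02 = 0.01359 ″/yr = 13.59 mas/yr.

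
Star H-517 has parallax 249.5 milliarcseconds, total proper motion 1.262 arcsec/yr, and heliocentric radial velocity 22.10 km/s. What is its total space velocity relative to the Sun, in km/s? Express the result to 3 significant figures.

32.6 km/s

d = 1/p = 1/0.2495″ = 4.008 pc.
v_t = 4.740 μ d = 4.740 × 1.262 × 4.008 = 23.975 km/s.
v = √(v_r² + v_t²) = √(22.10² + 23.975²) = √1063.21 = 32.607 km/s.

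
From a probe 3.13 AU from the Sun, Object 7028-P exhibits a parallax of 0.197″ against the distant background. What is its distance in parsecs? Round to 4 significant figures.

15.89 pc

With baseline B (in AU) and parallax p (in arcsec), d = B/p parsecs.
d = 3.13 / 0.197 = 15.888 pc.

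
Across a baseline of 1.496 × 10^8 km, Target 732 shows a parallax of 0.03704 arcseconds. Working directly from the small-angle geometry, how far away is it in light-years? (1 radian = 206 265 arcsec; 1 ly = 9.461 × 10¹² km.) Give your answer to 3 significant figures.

88.1 ly

θ = 0.03704″ = 0.03704/206265 = 1.7957 × 10^-7 rad.
d = B/θ = (1.496 × 10^8) / (1.7957 × 10^-7) = 8.3310 × 10^14 km = (8.3310 × 10^14) / (9.461 × 10^12) ly = 88.056 ly.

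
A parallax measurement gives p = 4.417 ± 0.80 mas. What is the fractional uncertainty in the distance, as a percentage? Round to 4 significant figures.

18.11%

For d = 1/p, |σ_d/d| = |σ_p/p|.
σ_p/p = 0.80 / 4.417 = 0.18112 = 18.112%.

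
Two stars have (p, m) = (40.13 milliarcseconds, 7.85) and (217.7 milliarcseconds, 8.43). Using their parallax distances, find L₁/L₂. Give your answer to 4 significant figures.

L₁/L₂ = 50.21

d₁ = 1/p₁ = 1/0.04013″ = 24.919 pc; d₂ = 1/p₂ = 1/0.2177″ = 4.5935 pc.
M₁ = m₁ − 5 log₁₀ d₁ + 5 = 7.85 − 6.9827 + 5 = 5.8673.
M₂ = 8.43 − 3.3107 + 5 = 10.1193.
L₁/L₂ = 10^(0.4(M₂ − M₁)) = 10^(0.4 × 4.2520) = 10^1.70080 = 50.211.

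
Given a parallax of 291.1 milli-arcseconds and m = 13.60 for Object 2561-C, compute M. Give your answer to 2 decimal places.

d = 1/p = 1/0.2911″ = 3.4352 pc.
m − M = 5 log₁₀(3.4352) − 5 = 2.6798 − 5 = -2.3202.
M = m − (m − M) = 13.60 − (-2.3202) = 15.92.

M = 15.92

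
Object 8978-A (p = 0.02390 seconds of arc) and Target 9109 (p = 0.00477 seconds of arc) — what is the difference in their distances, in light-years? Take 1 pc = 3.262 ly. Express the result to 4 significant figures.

d_A = 1/0.02390″ = 41.841 pc; d_B = 1/0.004770″ = 209.64 pc.
|d_B − d_A| = |209.64 − 41.841| = 167.8 pc = 167.8 × 3.262 ly = 547.36 ly.

547.4 ly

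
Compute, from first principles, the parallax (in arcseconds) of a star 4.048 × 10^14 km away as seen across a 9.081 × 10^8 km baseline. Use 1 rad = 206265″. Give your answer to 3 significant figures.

θ ≈ B/d = (9.081 × 10^8) / (4.048 × 10^14) = 2.2433 × 10^-6 rad.
In arcseconds: 2.2433 × 10^-6 × 206265 = 0.46271″.

0.463 arcsec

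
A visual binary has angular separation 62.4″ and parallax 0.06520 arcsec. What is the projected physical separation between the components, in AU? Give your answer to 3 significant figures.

d = 1/p = 1/0.06520″ = 15.337 pc.
At distance d (pc), an angle of θ arcsec spans θ·d AU: s = 62.4 × 15.337 = 957.03 AU.

957 AU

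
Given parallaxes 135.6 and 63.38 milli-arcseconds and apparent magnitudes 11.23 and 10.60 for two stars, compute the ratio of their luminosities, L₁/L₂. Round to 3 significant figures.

d₁ = 1/p₁ = 1/0.1356″ = 7.3746 pc; d₂ = 1/p₂ = 1/0.06338″ = 15.778 pc.
M₁ = m₁ − 5 log₁₀ d₁ + 5 = 11.23 − 4.3387 + 5 = 11.8913.
M₂ = 10.60 − 5.9903 + 5 = 9.6097.
L₁/L₂ = 10^(0.4(M₂ − M₁)) = 10^(0.4 × (-2.2816)) = 10^(-0.91264) = 0.12228.

L₁/L₂ = 0.122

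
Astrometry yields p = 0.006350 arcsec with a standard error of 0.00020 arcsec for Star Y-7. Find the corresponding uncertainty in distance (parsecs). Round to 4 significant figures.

d = 1/p, so σ_d = σ_p / p².
σ_d = 0.000200 / (0.006350)² = 0.000200 / 0.000040323 = 4.9599 pc.

4.960 pc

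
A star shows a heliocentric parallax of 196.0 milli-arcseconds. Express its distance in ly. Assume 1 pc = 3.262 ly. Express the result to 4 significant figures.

p = 196.0 milli-arcseconds = 0.1960 arcsec.
d = 1/p = 1/0.1960 = 5.102 pc.
In light-years: 5.102 × 3.262 = 16.643 ly.

16.64 ly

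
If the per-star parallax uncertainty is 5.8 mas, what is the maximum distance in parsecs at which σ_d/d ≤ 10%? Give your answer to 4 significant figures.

17.24 pc

σ_d/d = σ_p/p, so the condition is σ_p/p ≤ 0.10, i.e. p ≥ σ_p/0.10.
p_min = 5.8/0.10 = 58 mas = 0.058 arcsec.
d_max = 1/p_min = 1/0.058 = 17.241 pc.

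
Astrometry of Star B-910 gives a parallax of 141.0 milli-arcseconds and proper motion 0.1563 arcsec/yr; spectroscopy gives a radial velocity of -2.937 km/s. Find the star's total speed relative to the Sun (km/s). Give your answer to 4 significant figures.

d = 1/p = 1/0.1410″ = 7.0922 pc.
v_t = 4.740 μ d = 4.740 × 0.1563 × 7.0922 = 5.2543 km/s.
v = √(v_r² + v_t²) = √((-2.937)² + 5.2543²) = √36.2336 = 6.0194 km/s.

6.019 km/s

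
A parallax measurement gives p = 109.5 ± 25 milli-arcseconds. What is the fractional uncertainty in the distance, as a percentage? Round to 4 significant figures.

For d = 1/p, |σ_d/d| = |σ_p/p|.
σ_p/p = 25 / 109.5 = 0.22831 = 22.831%.

22.83%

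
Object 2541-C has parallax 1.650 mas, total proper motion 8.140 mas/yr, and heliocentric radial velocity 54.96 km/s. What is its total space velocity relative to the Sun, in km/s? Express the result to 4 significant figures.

d = 1/p = 1/0.001650″ = 606.06 pc.
μ = 8.140 mas/yr = 0.008140 ″/yr.
v_t = 4.740 μ d = 4.740 × 0.008140 × 606.06 = 23.384 km/s.
v = √(v_r² + v_t²) = √(54.96² + 23.384²) = √3567.41 = 59.728 km/s.

59.73 km/s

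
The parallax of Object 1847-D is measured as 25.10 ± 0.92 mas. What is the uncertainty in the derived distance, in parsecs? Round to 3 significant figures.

d = 1/p, so σ_d = σ_p / p².
σ_d = 0.000920 / (0.02510)² = 0.000920 / 0.00063001 = 1.4603 pc.

1.46 pc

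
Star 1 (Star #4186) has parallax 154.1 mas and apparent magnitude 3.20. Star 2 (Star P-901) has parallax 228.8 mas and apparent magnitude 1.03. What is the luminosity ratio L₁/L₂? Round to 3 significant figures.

L₁/L₂ = 0.299

d₁ = 1/p₁ = 1/0.1541″ = 6.4893 pc; d₂ = 1/p₂ = 1/0.2288″ = 4.3706 pc.
M₁ = m₁ − 5 log₁₀ d₁ + 5 = 3.20 − 4.0610 + 5 = 4.1390.
M₂ = 1.03 − 3.2027 + 5 = 2.8273.
L₁/L₂ = 10^(0.4(M₂ − M₁)) = 10^(0.4 × (-1.3117)) = 10^(-0.52468) = 0.29876.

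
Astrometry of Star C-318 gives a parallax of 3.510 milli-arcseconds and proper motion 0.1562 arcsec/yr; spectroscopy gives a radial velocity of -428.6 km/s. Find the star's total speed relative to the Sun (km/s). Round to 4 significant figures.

477.7 km/s

d = 1/p = 1/0.003510″ = 284.9 pc.
v_t = 4.740 μ d = 4.740 × 0.1562 × 284.9 = 210.94 km/s.
v = √(v_r² + v_t²) = √((-428.6)² + 210.94²) = √228194 = 477.7 km/s.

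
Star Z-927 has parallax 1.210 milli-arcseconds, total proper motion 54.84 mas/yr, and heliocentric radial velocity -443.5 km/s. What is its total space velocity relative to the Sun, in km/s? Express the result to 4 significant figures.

492.8 km/s

d = 1/p = 1/0.001210″ = 826.45 pc.
μ = 54.84 mas/yr = 0.05484 ″/yr.
v_t = 4.740 μ d = 4.740 × 0.05484 × 826.45 = 214.83 km/s.
v = √(v_r² + v_t²) = √((-443.5)² + 214.83²) = √242844 = 492.79 km/s.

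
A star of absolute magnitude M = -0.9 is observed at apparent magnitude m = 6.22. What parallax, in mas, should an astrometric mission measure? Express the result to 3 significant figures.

m − M = 6.22 − (-0.9) = 7.12.
d = 10^((m−M)/5 + 1) = 10^2.424 = 265.46 pc.
p = 1/d = 1/265.46 = 0.003767 arcsec = 3.767 mas.

3.77 mas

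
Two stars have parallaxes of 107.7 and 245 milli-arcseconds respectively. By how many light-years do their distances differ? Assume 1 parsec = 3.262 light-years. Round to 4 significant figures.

16.97 ly

d_A = 1/0.1077″ = 9.2851 pc; d_B = 1/0.2450″ = 4.0816 pc.
|d_B − d_A| = |4.0816 − 9.2851| = 5.2035 pc = 5.2035 × 3.262 ly = 16.974 ly.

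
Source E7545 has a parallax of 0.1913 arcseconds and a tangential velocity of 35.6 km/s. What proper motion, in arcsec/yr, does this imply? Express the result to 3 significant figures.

1.44 arcsec/yr

d = 1/p = 1/0.1913″ = 5.2274 pc.
μ = v_t / (4.74 d) = 35.6 / (4.74 × 5.2274) = 35.6 / 24.778 = 1.4368 ″/yr.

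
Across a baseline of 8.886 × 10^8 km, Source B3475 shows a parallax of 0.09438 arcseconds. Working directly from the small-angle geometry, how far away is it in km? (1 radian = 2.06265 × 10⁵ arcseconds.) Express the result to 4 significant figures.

1.942 × 10^15 km

θ = 0.09438″ = 0.09438/206265 = 4.5757 × 10^-7 rad.
d = B/θ = (8.886 × 10^8) / (4.5757 × 10^-7) = 1.9420 × 10^15 km.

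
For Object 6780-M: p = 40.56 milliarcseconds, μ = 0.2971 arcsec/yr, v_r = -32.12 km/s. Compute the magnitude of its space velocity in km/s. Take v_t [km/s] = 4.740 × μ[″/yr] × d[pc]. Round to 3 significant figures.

d = 1/p = 1/0.04056″ = 24.655 pc.
v_t = 4.740 μ d = 4.740 × 0.2971 × 24.655 = 34.721 km/s.
v = √(v_r² + v_t²) = √((-32.12)² + 34.721²) = √2237.24 = 47.299 km/s.

47.3 km/s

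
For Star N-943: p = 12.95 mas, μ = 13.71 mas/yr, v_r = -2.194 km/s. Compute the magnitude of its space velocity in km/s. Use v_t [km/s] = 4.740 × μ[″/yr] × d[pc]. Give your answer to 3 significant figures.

5.48 km/s

d = 1/p = 1/0.01295″ = 77.22 pc.
μ = 13.71 mas/yr = 0.01371 ″/yr.
v_t = 4.740 μ d = 4.740 × 0.01371 × 77.22 = 5.0182 km/s.
v = √(v_r² + v_t²) = √((-2.194)² + 5.0182²) = √29.996 = 5.4769 km/s.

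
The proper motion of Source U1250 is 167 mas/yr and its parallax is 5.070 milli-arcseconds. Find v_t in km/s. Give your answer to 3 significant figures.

156 km/s

d = 1/p = 1/0.005070″ = 197.24 pc.
μ = 167 mas/yr = 0.167 ″/yr.
v_t = 4.74 × μ × d = 4.74 × 0.167 × 197.24 = 156.13 km/s.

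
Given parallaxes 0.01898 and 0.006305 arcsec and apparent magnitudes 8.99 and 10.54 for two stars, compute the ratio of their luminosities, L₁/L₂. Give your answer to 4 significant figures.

L₁/L₂ = 0.4600

d₁ = 1/p₁ = 1/0.01898″ = 52.687 pc; d₂ = 1/p₂ = 1/0.006305″ = 158.6 pc.
M₁ = m₁ − 5 log₁₀ d₁ + 5 = 8.99 − 8.6085 + 5 = 5.3815.
M₂ = 10.54 − 11.0015 + 5 = 4.5385.
L₁/L₂ = 10^(0.4(M₂ − M₁)) = 10^(0.4 × (-0.8430)) = 10^(-0.33720) = 0.46004.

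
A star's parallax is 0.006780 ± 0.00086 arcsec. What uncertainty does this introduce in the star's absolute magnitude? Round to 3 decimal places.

σ_M = 0.275 mag

M = m − 5 log₁₀ d + 5 = m + 5 log₁₀ p + 5, so ∂M/∂p = 5/(p ln 10).
σ_M = (5/ln 10) · (σ_p/p) = 2.1715 × 0.00086/0.006780 = 2.1715 × 0.12684 = 0.27543.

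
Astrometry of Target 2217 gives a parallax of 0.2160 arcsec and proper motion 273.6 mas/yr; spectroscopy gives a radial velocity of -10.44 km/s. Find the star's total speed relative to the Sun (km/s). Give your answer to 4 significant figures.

12.04 km/s

d = 1/p = 1/0.2160″ = 4.6296 pc.
μ = 273.6 mas/yr = 0.2736 ″/yr.
v_t = 4.740 μ d = 4.740 × 0.2736 × 4.6296 = 6.004 km/s.
v = √(v_r² + v_t²) = √((-10.44)² + 6.004²) = √145.042 = 12.043 km/s.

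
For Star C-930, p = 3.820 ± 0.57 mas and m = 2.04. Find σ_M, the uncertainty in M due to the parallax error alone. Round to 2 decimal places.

σ_M = 0.32 mag

M = m − 5 log₁₀ d + 5 = m + 5 log₁₀ p + 5, so ∂M/∂p = 5/(p ln 10).
σ_M = (5/ln 10) · (σ_p/p) = 2.1715 × 0.57/3.820 = 2.1715 × 0.14921 = 0.32401.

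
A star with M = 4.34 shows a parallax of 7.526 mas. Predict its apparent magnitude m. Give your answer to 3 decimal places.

d = 1/p = 1/0.007526″ = 132.87 pc.
m − M = 5 log₁₀ d − 5 = 5 log₁₀(132.87) − 5 = 10.6171 − 5 = 5.6171.
m = M + (m − M) = 4.34 + 5.6171 = 9.957.

m = 9.957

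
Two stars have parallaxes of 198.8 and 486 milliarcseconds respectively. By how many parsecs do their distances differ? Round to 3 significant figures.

d_A = 1/0.1988″ = 5.0302 pc; d_B = 1/0.4860″ = 2.0576 pc.
|d_B − d_A| = |2.0576 − 5.0302| = 2.9726 pc.

2.97 pc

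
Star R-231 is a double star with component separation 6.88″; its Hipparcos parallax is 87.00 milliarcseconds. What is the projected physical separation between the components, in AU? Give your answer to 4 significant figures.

d = 1/p = 1/0.08700″ = 11.494 pc.
At distance d (pc), an angle of θ arcsec spans θ·d AU: s = 6.88 × 11.494 = 79.079 AU.

79.08 AU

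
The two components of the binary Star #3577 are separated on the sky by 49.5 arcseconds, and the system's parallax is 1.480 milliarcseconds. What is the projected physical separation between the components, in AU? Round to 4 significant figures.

d = 1/p = 1/0.001480″ = 675.68 pc.
At distance d (pc), an angle of θ arcsec spans θ·d AU: s = 49.5 × 675.68 = 33446 AU.

33450 AU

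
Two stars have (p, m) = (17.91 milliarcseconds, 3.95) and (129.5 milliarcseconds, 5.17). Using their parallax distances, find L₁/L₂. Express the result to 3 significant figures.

d₁ = 1/p₁ = 1/0.01791″ = 55.835 pc; d₂ = 1/p₂ = 1/0.1295″ = 7.722 pc.
M₁ = m₁ − 5 log₁₀ d₁ + 5 = 3.95 − 8.7345 + 5 = 0.2155.
M₂ = 5.17 − 4.4386 + 5 = 5.7314.
L₁/L₂ = 10^(0.4(M₂ − M₁)) = 10^(0.4 × 5.5159) = 10^2.20636 = 160.83.

L₁/L₂ = 161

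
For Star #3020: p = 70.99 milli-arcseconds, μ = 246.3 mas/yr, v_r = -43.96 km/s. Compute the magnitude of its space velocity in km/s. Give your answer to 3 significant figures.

46.9 km/s

d = 1/p = 1/0.07099″ = 14.086 pc.
μ = 246.3 mas/yr = 0.2463 ″/yr.
v_t = 4.740 μ d = 4.740 × 0.2463 × 14.086 = 16.445 km/s.
v = √(v_r² + v_t²) = √((-43.96)² + 16.445²) = √2202.92 = 46.935 km/s.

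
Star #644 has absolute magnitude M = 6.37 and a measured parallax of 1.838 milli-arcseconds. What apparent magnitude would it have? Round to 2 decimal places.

m = 15.05

d = 1/p = 1/0.001838″ = 544.07 pc.
m − M = 5 log₁₀ d − 5 = 5 log₁₀(544.07) − 5 = 13.6783 − 5 = 8.6783.
m = M + (m − M) = 6.37 + 8.6783 = 15.05.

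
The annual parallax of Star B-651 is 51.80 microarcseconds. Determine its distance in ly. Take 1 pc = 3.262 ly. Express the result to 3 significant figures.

p = 51.80 microarcseconds = 0.00005180 arcsec.
d = 1/p = 1/0.00005180 = 19305 pc.
In light-years: 19305 × 3.262 = 62973 ly.

63000 ly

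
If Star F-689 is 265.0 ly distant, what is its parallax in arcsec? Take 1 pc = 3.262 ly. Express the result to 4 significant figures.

0.01231 arcsec

d = 265.0 ly ÷ 3.262 = 81.239 pc.
p = 1/d = 1/81.239 = 0.012309 arcsec.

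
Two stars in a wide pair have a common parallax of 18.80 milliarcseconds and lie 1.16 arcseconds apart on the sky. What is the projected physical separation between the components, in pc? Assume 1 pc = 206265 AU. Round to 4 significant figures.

0.0002991 pc

d = 1/p = 1/0.01880″ = 53.191 pc.
At distance d (pc), an angle of θ arcsec spans θ·d AU: s = 1.16 × 53.191 = 61.702 AU.
= 61.702 / 206265 = 0.00029914 pc.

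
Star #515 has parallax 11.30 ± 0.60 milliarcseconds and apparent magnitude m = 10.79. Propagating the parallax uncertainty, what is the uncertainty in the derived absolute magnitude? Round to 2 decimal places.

σ_M = 0.12 mag

M = m − 5 log₁₀ d + 5 = m + 5 log₁₀ p + 5, so ∂M/∂p = 5/(p ln 10).
σ_M = (5/ln 10) · (σ_p/p) = 2.1715 × 0.60/11.30 = 2.1715 × 0.053097 = 0.1153.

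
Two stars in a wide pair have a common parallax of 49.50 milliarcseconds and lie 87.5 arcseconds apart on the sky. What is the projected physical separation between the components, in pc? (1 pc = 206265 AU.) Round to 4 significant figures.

d = 1/p = 1/0.04950″ = 20.202 pc.
At distance d (pc), an angle of θ arcsec spans θ·d AU: s = 87.5 × 20.202 = 1767.7 AU.
= 1767.7 / 206265 = 0.0085700 pc.

0.008570 pc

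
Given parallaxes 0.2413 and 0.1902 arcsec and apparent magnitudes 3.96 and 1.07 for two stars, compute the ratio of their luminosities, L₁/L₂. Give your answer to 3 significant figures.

L₁/L₂ = 0.0434

d₁ = 1/p₁ = 1/0.2413″ = 4.1442 pc; d₂ = 1/p₂ = 1/0.1902″ = 5.2576 pc.
M₁ = m₁ − 5 log₁₀ d₁ + 5 = 3.96 − 3.0872 + 5 = 5.8728.
M₂ = 1.07 − 3.6039 + 5 = 2.4661.
L₁/L₂ = 10^(0.4(M₂ − M₁)) = 10^(0.4 × (-3.4067)) = 10^(-1.36268) = 0.043383.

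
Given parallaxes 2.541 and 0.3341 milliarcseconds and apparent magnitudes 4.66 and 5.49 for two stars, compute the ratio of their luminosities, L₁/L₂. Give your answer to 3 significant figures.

d₁ = 1/p₁ = 1/0.002541″ = 393.55 pc; d₂ = 1/p₂ = 1/0.0003341″ = 2993.1 pc.
M₁ = m₁ − 5 log₁₀ d₁ + 5 = 4.66 − 12.9750 + 5 = -3.3150.
M₂ = 5.49 − 17.3806 + 5 = -6.8906.
L₁/L₂ = 10^(0.4(M₂ − M₁)) = 10^(0.4 × (-3.5756)) = 10^(-1.43024) = 0.037133.

L₁/L₂ = 0.0371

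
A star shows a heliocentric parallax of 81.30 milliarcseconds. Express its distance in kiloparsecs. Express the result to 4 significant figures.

p = 81.30 milliarcseconds = 0.08130 arcsec.
d = 1/p = 1/0.08130 = 12.3 pc.
= 0.0123 kpc.

0.01230 kpc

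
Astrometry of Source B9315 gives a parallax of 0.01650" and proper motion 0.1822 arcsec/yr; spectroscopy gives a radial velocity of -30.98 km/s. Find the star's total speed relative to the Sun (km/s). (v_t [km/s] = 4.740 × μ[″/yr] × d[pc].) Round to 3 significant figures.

60.8 km/s

d = 1/p = 1/0.01650″ = 60.606 pc.
v_t = 4.740 μ d = 4.740 × 0.1822 × 60.606 = 52.341 km/s.
v = √(v_r² + v_t²) = √((-30.98)² + 52.341²) = √3699.34 = 60.822 km/s.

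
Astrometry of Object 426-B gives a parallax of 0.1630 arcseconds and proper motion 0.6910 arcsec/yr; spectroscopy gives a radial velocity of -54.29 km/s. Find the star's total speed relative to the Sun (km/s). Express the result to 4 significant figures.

d = 1/p = 1/0.1630″ = 6.135 pc.
v_t = 4.740 μ d = 4.740 × 0.6910 × 6.135 = 20.094 km/s.
v = √(v_r² + v_t²) = √((-54.29)² + 20.094²) = √3351.17 = 57.889 km/s.

57.89 km/s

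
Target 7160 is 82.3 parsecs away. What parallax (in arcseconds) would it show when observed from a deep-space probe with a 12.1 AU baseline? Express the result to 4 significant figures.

p (arcsec) = B (AU) / d (pc).
p = 12.1 / 82.3 = 0.14702 arcsec.

0.1470 arcsec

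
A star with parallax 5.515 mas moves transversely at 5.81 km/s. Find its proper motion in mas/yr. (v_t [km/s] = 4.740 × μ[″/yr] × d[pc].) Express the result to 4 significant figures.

d = 1/p = 1/0.005515″ = 181.32 pc.
μ = v_t / (4.74 d) = 5.81 / (4.74 × 181.32) = 5.81 / 859.46 = 0.0067601 ″/yr = 6.7601 mas/yr.

6.760 mas/yr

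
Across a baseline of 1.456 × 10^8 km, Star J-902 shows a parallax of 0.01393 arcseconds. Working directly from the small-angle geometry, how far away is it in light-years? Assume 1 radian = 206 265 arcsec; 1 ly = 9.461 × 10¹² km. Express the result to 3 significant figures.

θ = 0.01393″ = 0.01393/206265 = 6.7534 × 10^-8 rad.
d = B/θ = (1.456 × 10^8) / (6.7534 × 10^-8) = 2.1560 × 10^15 km = (2.1560 × 10^15) / (9.461 × 10^12) ly = 227.88 ly.

228 ly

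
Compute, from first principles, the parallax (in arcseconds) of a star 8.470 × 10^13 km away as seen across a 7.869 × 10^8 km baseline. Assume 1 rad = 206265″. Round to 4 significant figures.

θ ≈ B/d = (7.869 × 10^8) / (8.470 × 10^13) = 9.2904 × 10^-6 rad.
In arcseconds: 9.2904 × 10^-6 × 206265 = 1.9163″.

1.916 arcsec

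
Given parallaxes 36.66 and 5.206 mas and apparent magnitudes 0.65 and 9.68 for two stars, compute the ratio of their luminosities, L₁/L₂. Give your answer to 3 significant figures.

L₁/L₂ = 82.5

d₁ = 1/p₁ = 1/0.03666″ = 27.278 pc; d₂ = 1/p₂ = 1/0.005206″ = 192.09 pc.
M₁ = m₁ − 5 log₁₀ d₁ + 5 = 0.65 − 7.1791 + 5 = -1.5291.
M₂ = 9.68 − 11.4175 + 5 = 3.2625.
L₁/L₂ = 10^(0.4(M₂ − M₁)) = 10^(0.4 × 4.7916) = 10^1.91664 = 82.535.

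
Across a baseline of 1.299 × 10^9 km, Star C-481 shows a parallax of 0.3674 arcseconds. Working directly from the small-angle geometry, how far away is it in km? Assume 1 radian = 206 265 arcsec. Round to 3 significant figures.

θ = 0.3674″ = 0.3674/206265 = 1.7812 × 10^-6 rad.
d = B/θ = (1.299 × 10^9) / (1.7812 × 10^-6) = 7.2928 × 10^14 km.

7.29 × 10^14 km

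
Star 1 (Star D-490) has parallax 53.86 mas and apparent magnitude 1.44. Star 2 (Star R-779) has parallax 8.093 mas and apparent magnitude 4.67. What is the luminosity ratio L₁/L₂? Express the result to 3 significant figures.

L₁/L₂ = 0.442

d₁ = 1/p₁ = 1/0.05386″ = 18.567 pc; d₂ = 1/p₂ = 1/0.008093″ = 123.56 pc.
M₁ = m₁ − 5 log₁₀ d₁ + 5 = 1.44 − 6.3437 + 5 = 0.0963.
M₂ = 4.67 − 10.4594 + 5 = -0.7894.
L₁/L₂ = 10^(0.4(M₂ − M₁)) = 10^(0.4 × (-0.8857)) = 10^(-0.35428) = 0.4423.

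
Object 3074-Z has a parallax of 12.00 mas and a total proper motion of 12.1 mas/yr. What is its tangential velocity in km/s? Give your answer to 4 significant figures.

d = 1/p = 1/0.01200″ = 83.333 pc.
μ = 12.1 mas/yr = 0.0121 ″/yr.
v_t = 4.74 × μ × d = 4.74 × 0.0121 × 83.333 = 4.7795 km/s.

4.780 km/s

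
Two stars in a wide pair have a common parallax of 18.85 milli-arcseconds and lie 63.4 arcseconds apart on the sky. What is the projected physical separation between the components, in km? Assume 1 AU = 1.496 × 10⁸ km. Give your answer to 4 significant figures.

d = 1/p = 1/0.01885″ = 53.05 pc.
At distance d (pc), an angle of θ arcsec spans θ·d AU: s = 63.4 × 53.05 = 3363.4 AU.
= 3363.4 × 1.496 × 10⁸ km = 5.0316 × 10^11 km.

5.032 × 10^11 km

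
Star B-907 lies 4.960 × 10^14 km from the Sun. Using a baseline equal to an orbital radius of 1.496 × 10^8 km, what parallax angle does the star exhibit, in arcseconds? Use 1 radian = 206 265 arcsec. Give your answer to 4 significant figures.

θ ≈ B/d = (1.496 × 10^8) / (4.960 × 10^14) = 3.0161 × 10^-7 rad.
In arcseconds: 3.0161 × 10^-7 × 206265 = 0.062212″.

0.06221 arcsec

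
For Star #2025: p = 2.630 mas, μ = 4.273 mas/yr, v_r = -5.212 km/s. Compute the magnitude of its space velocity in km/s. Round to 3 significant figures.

9.30 km/s

d = 1/p = 1/0.002630″ = 380.23 pc.
μ = 4.273 mas/yr = 0.004273 ″/yr.
v_t = 4.740 μ d = 4.740 × 0.004273 × 380.23 = 7.7012 km/s.
v = √(v_r² + v_t²) = √((-5.212)² + 7.7012²) = √86.4734 = 9.2991 km/s.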